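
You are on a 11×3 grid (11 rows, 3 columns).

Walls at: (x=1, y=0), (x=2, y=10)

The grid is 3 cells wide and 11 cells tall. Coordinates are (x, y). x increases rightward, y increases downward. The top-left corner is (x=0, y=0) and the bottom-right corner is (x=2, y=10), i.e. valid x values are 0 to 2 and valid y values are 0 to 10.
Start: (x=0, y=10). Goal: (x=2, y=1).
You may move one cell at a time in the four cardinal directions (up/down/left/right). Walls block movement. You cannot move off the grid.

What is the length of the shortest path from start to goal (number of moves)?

BFS from (x=0, y=10) until reaching (x=2, y=1):
  Distance 0: (x=0, y=10)
  Distance 1: (x=0, y=9), (x=1, y=10)
  Distance 2: (x=0, y=8), (x=1, y=9)
  Distance 3: (x=0, y=7), (x=1, y=8), (x=2, y=9)
  Distance 4: (x=0, y=6), (x=1, y=7), (x=2, y=8)
  Distance 5: (x=0, y=5), (x=1, y=6), (x=2, y=7)
  Distance 6: (x=0, y=4), (x=1, y=5), (x=2, y=6)
  Distance 7: (x=0, y=3), (x=1, y=4), (x=2, y=5)
  Distance 8: (x=0, y=2), (x=1, y=3), (x=2, y=4)
  Distance 9: (x=0, y=1), (x=1, y=2), (x=2, y=3)
  Distance 10: (x=0, y=0), (x=1, y=1), (x=2, y=2)
  Distance 11: (x=2, y=1)  <- goal reached here
One shortest path (11 moves): (x=0, y=10) -> (x=1, y=10) -> (x=1, y=9) -> (x=2, y=9) -> (x=2, y=8) -> (x=2, y=7) -> (x=2, y=6) -> (x=2, y=5) -> (x=2, y=4) -> (x=2, y=3) -> (x=2, y=2) -> (x=2, y=1)

Answer: Shortest path length: 11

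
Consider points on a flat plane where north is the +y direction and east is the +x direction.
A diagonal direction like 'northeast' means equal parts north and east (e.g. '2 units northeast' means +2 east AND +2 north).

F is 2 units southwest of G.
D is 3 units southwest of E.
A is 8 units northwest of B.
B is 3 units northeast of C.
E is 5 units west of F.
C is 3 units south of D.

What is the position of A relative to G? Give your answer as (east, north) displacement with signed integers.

Place G at the origin (east=0, north=0).
  F is 2 units southwest of G: delta (east=-2, north=-2); F at (east=-2, north=-2).
  E is 5 units west of F: delta (east=-5, north=+0); E at (east=-7, north=-2).
  D is 3 units southwest of E: delta (east=-3, north=-3); D at (east=-10, north=-5).
  C is 3 units south of D: delta (east=+0, north=-3); C at (east=-10, north=-8).
  B is 3 units northeast of C: delta (east=+3, north=+3); B at (east=-7, north=-5).
  A is 8 units northwest of B: delta (east=-8, north=+8); A at (east=-15, north=3).
Therefore A relative to G: (east=-15, north=3).

Answer: A is at (east=-15, north=3) relative to G.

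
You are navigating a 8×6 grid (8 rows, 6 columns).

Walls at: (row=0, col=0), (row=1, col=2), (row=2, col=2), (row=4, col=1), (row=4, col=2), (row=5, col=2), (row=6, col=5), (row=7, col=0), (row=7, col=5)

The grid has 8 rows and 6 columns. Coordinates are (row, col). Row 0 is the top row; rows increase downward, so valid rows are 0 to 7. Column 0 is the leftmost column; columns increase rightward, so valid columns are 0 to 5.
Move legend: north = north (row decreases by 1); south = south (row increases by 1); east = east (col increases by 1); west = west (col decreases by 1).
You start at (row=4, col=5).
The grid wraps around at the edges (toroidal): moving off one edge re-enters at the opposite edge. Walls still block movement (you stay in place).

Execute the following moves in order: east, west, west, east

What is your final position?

Start: (row=4, col=5)
  east (east): (row=4, col=5) -> (row=4, col=0)
  west (west): (row=4, col=0) -> (row=4, col=5)
  west (west): (row=4, col=5) -> (row=4, col=4)
  east (east): (row=4, col=4) -> (row=4, col=5)
Final: (row=4, col=5)

Answer: Final position: (row=4, col=5)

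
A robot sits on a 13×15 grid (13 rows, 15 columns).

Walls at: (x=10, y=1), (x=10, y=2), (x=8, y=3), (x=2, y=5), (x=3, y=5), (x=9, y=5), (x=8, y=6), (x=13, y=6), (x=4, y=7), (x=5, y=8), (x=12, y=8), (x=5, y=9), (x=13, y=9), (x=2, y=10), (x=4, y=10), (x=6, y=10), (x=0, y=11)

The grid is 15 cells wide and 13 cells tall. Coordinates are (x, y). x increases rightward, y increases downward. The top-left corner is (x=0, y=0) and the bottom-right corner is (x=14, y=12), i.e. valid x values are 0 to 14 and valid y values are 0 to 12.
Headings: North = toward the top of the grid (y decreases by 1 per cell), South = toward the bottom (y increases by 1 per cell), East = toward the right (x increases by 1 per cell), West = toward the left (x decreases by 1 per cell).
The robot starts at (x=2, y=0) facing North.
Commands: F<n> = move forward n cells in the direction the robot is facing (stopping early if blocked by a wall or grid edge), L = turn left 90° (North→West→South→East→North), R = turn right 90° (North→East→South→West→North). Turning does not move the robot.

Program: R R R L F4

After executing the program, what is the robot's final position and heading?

Answer: Final position: (x=2, y=4), facing South

Derivation:
Start: (x=2, y=0), facing North
  R: turn right, now facing East
  R: turn right, now facing South
  R: turn right, now facing West
  L: turn left, now facing South
  F4: move forward 4, now at (x=2, y=4)
Final: (x=2, y=4), facing South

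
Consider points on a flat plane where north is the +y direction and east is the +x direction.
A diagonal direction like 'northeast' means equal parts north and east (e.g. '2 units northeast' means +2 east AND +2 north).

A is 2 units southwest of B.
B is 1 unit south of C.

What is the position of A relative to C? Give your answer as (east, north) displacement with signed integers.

Answer: A is at (east=-2, north=-3) relative to C.

Derivation:
Place C at the origin (east=0, north=0).
  B is 1 unit south of C: delta (east=+0, north=-1); B at (east=0, north=-1).
  A is 2 units southwest of B: delta (east=-2, north=-2); A at (east=-2, north=-3).
Therefore A relative to C: (east=-2, north=-3).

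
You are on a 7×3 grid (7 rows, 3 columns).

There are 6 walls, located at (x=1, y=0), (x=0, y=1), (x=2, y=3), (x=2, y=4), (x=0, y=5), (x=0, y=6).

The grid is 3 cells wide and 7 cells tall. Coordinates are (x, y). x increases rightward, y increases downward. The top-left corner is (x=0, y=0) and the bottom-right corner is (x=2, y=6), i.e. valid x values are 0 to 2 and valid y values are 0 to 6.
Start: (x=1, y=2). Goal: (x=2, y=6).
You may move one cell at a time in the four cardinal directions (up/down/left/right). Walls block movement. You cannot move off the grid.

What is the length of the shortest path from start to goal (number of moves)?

BFS from (x=1, y=2) until reaching (x=2, y=6):
  Distance 0: (x=1, y=2)
  Distance 1: (x=1, y=1), (x=0, y=2), (x=2, y=2), (x=1, y=3)
  Distance 2: (x=2, y=1), (x=0, y=3), (x=1, y=4)
  Distance 3: (x=2, y=0), (x=0, y=4), (x=1, y=5)
  Distance 4: (x=2, y=5), (x=1, y=6)
  Distance 5: (x=2, y=6)  <- goal reached here
One shortest path (5 moves): (x=1, y=2) -> (x=1, y=3) -> (x=1, y=4) -> (x=1, y=5) -> (x=2, y=5) -> (x=2, y=6)

Answer: Shortest path length: 5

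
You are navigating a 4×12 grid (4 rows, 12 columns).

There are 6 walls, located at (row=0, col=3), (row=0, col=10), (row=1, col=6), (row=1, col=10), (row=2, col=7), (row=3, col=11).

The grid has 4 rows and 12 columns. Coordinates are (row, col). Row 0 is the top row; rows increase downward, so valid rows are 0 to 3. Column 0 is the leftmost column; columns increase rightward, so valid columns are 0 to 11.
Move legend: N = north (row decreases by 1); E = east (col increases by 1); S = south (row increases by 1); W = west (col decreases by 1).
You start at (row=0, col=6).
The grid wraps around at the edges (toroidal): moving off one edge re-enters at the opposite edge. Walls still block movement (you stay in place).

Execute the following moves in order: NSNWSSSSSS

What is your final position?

Answer: Final position: (row=1, col=5)

Derivation:
Start: (row=0, col=6)
  N (north): (row=0, col=6) -> (row=3, col=6)
  S (south): (row=3, col=6) -> (row=0, col=6)
  N (north): (row=0, col=6) -> (row=3, col=6)
  W (west): (row=3, col=6) -> (row=3, col=5)
  S (south): (row=3, col=5) -> (row=0, col=5)
  S (south): (row=0, col=5) -> (row=1, col=5)
  S (south): (row=1, col=5) -> (row=2, col=5)
  S (south): (row=2, col=5) -> (row=3, col=5)
  S (south): (row=3, col=5) -> (row=0, col=5)
  S (south): (row=0, col=5) -> (row=1, col=5)
Final: (row=1, col=5)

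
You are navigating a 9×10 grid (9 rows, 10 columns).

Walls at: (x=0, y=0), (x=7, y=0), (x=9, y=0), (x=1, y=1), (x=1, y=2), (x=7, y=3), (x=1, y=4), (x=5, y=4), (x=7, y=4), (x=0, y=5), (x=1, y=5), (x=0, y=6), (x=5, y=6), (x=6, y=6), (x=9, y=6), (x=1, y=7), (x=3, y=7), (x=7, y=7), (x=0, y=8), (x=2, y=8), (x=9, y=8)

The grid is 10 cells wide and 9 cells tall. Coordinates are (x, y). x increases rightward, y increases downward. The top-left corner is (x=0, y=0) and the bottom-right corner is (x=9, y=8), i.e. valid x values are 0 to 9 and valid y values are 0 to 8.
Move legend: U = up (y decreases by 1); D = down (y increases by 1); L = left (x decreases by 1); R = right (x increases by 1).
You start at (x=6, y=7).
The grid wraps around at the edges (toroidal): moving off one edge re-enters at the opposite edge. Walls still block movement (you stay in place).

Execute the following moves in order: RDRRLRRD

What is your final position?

Answer: Final position: (x=8, y=0)

Derivation:
Start: (x=6, y=7)
  R (right): blocked, stay at (x=6, y=7)
  D (down): (x=6, y=7) -> (x=6, y=8)
  R (right): (x=6, y=8) -> (x=7, y=8)
  R (right): (x=7, y=8) -> (x=8, y=8)
  L (left): (x=8, y=8) -> (x=7, y=8)
  R (right): (x=7, y=8) -> (x=8, y=8)
  R (right): blocked, stay at (x=8, y=8)
  D (down): (x=8, y=8) -> (x=8, y=0)
Final: (x=8, y=0)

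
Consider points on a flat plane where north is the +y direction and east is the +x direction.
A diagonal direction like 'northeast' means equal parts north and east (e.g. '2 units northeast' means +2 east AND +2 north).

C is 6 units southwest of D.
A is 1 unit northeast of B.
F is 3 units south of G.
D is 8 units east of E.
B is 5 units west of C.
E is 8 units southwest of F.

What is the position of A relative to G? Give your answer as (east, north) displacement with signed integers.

Answer: A is at (east=-10, north=-16) relative to G.

Derivation:
Place G at the origin (east=0, north=0).
  F is 3 units south of G: delta (east=+0, north=-3); F at (east=0, north=-3).
  E is 8 units southwest of F: delta (east=-8, north=-8); E at (east=-8, north=-11).
  D is 8 units east of E: delta (east=+8, north=+0); D at (east=0, north=-11).
  C is 6 units southwest of D: delta (east=-6, north=-6); C at (east=-6, north=-17).
  B is 5 units west of C: delta (east=-5, north=+0); B at (east=-11, north=-17).
  A is 1 unit northeast of B: delta (east=+1, north=+1); A at (east=-10, north=-16).
Therefore A relative to G: (east=-10, north=-16).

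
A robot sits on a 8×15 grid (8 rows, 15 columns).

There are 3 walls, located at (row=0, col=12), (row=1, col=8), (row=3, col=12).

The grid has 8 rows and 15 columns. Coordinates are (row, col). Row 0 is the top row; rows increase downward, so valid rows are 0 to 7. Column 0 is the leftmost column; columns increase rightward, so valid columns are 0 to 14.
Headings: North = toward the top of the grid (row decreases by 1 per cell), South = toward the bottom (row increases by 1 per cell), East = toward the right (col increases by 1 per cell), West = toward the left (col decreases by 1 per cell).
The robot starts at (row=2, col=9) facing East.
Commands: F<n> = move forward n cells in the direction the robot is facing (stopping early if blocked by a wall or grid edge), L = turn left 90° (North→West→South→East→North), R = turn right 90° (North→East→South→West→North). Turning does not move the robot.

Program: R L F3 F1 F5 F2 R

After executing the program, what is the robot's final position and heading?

Start: (row=2, col=9), facing East
  R: turn right, now facing South
  L: turn left, now facing East
  F3: move forward 3, now at (row=2, col=12)
  F1: move forward 1, now at (row=2, col=13)
  F5: move forward 1/5 (blocked), now at (row=2, col=14)
  F2: move forward 0/2 (blocked), now at (row=2, col=14)
  R: turn right, now facing South
Final: (row=2, col=14), facing South

Answer: Final position: (row=2, col=14), facing South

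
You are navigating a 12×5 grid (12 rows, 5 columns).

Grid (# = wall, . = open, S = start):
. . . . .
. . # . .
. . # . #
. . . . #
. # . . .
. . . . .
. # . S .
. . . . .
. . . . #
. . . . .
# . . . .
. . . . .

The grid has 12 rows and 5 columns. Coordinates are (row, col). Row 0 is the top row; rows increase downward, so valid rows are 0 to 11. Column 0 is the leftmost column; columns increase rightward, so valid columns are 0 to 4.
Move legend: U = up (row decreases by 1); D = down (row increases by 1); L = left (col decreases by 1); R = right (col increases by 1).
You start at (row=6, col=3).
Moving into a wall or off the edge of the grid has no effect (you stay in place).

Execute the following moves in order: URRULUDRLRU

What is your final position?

Answer: Final position: (row=4, col=4)

Derivation:
Start: (row=6, col=3)
  U (up): (row=6, col=3) -> (row=5, col=3)
  R (right): (row=5, col=3) -> (row=5, col=4)
  R (right): blocked, stay at (row=5, col=4)
  U (up): (row=5, col=4) -> (row=4, col=4)
  L (left): (row=4, col=4) -> (row=4, col=3)
  U (up): (row=4, col=3) -> (row=3, col=3)
  D (down): (row=3, col=3) -> (row=4, col=3)
  R (right): (row=4, col=3) -> (row=4, col=4)
  L (left): (row=4, col=4) -> (row=4, col=3)
  R (right): (row=4, col=3) -> (row=4, col=4)
  U (up): blocked, stay at (row=4, col=4)
Final: (row=4, col=4)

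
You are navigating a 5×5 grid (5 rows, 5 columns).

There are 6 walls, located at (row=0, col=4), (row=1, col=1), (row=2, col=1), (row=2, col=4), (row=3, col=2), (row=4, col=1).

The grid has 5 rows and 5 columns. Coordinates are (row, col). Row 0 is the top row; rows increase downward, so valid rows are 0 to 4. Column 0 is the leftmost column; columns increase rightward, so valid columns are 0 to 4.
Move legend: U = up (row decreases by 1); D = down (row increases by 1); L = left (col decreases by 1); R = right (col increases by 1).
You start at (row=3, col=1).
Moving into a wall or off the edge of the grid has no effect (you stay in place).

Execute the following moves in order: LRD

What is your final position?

Answer: Final position: (row=3, col=1)

Derivation:
Start: (row=3, col=1)
  L (left): (row=3, col=1) -> (row=3, col=0)
  R (right): (row=3, col=0) -> (row=3, col=1)
  D (down): blocked, stay at (row=3, col=1)
Final: (row=3, col=1)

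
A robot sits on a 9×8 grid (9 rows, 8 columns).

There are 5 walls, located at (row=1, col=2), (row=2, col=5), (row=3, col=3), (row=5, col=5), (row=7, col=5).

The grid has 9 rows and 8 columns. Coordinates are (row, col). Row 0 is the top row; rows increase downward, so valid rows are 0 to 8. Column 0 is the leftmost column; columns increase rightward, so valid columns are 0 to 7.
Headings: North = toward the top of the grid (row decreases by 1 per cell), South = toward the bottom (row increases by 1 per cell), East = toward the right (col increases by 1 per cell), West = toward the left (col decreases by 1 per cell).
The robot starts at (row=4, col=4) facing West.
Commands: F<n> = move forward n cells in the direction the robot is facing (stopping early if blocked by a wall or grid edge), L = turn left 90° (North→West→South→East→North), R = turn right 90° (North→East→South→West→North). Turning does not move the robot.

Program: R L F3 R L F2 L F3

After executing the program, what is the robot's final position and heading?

Answer: Final position: (row=7, col=0), facing South

Derivation:
Start: (row=4, col=4), facing West
  R: turn right, now facing North
  L: turn left, now facing West
  F3: move forward 3, now at (row=4, col=1)
  R: turn right, now facing North
  L: turn left, now facing West
  F2: move forward 1/2 (blocked), now at (row=4, col=0)
  L: turn left, now facing South
  F3: move forward 3, now at (row=7, col=0)
Final: (row=7, col=0), facing South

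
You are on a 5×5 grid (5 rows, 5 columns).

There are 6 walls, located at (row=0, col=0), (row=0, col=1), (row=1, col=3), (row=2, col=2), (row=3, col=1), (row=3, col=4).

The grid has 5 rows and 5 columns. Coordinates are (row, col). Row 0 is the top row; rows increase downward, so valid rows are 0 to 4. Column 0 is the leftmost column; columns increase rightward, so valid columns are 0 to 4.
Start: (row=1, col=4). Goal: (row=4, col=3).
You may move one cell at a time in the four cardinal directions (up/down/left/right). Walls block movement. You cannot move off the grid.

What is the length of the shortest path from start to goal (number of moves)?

BFS from (row=1, col=4) until reaching (row=4, col=3):
  Distance 0: (row=1, col=4)
  Distance 1: (row=0, col=4), (row=2, col=4)
  Distance 2: (row=0, col=3), (row=2, col=3)
  Distance 3: (row=0, col=2), (row=3, col=3)
  Distance 4: (row=1, col=2), (row=3, col=2), (row=4, col=3)  <- goal reached here
One shortest path (4 moves): (row=1, col=4) -> (row=2, col=4) -> (row=2, col=3) -> (row=3, col=3) -> (row=4, col=3)

Answer: Shortest path length: 4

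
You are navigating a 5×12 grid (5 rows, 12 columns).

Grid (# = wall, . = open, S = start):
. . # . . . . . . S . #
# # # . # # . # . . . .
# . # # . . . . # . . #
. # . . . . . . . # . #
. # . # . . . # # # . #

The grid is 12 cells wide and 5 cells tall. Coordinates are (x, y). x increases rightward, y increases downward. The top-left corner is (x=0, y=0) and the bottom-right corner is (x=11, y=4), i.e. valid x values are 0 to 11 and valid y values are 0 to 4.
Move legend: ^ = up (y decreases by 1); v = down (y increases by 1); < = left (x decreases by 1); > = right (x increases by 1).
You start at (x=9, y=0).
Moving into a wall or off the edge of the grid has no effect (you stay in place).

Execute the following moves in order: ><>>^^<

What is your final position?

Start: (x=9, y=0)
  > (right): (x=9, y=0) -> (x=10, y=0)
  < (left): (x=10, y=0) -> (x=9, y=0)
  > (right): (x=9, y=0) -> (x=10, y=0)
  > (right): blocked, stay at (x=10, y=0)
  ^ (up): blocked, stay at (x=10, y=0)
  ^ (up): blocked, stay at (x=10, y=0)
  < (left): (x=10, y=0) -> (x=9, y=0)
Final: (x=9, y=0)

Answer: Final position: (x=9, y=0)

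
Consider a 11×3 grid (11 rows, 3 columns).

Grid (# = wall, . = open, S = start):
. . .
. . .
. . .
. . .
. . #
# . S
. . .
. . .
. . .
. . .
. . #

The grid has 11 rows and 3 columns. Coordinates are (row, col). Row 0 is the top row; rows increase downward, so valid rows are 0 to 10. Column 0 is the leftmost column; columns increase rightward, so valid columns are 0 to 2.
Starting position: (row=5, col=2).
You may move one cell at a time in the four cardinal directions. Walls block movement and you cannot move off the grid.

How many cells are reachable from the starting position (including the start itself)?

Answer: Reachable cells: 30

Derivation:
BFS flood-fill from (row=5, col=2):
  Distance 0: (row=5, col=2)
  Distance 1: (row=5, col=1), (row=6, col=2)
  Distance 2: (row=4, col=1), (row=6, col=1), (row=7, col=2)
  Distance 3: (row=3, col=1), (row=4, col=0), (row=6, col=0), (row=7, col=1), (row=8, col=2)
  Distance 4: (row=2, col=1), (row=3, col=0), (row=3, col=2), (row=7, col=0), (row=8, col=1), (row=9, col=2)
  Distance 5: (row=1, col=1), (row=2, col=0), (row=2, col=2), (row=8, col=0), (row=9, col=1)
  Distance 6: (row=0, col=1), (row=1, col=0), (row=1, col=2), (row=9, col=0), (row=10, col=1)
  Distance 7: (row=0, col=0), (row=0, col=2), (row=10, col=0)
Total reachable: 30 (grid has 30 open cells total)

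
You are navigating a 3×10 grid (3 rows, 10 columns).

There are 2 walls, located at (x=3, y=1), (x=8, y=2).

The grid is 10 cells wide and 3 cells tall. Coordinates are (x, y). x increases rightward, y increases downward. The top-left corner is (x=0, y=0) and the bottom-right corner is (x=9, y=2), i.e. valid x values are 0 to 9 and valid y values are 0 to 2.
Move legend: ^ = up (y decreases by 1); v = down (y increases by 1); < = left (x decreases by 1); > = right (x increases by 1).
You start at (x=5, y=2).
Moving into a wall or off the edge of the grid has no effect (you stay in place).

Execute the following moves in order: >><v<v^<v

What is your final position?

Answer: Final position: (x=4, y=2)

Derivation:
Start: (x=5, y=2)
  > (right): (x=5, y=2) -> (x=6, y=2)
  > (right): (x=6, y=2) -> (x=7, y=2)
  < (left): (x=7, y=2) -> (x=6, y=2)
  v (down): blocked, stay at (x=6, y=2)
  < (left): (x=6, y=2) -> (x=5, y=2)
  v (down): blocked, stay at (x=5, y=2)
  ^ (up): (x=5, y=2) -> (x=5, y=1)
  < (left): (x=5, y=1) -> (x=4, y=1)
  v (down): (x=4, y=1) -> (x=4, y=2)
Final: (x=4, y=2)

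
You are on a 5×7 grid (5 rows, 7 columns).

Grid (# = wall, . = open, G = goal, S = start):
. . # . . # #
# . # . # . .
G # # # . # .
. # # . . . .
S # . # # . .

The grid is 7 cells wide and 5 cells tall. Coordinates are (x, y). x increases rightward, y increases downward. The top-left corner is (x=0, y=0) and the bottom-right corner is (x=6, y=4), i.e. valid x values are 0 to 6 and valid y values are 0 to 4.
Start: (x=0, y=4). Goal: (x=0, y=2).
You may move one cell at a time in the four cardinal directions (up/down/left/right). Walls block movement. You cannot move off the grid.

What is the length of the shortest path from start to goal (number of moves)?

Answer: Shortest path length: 2

Derivation:
BFS from (x=0, y=4) until reaching (x=0, y=2):
  Distance 0: (x=0, y=4)
  Distance 1: (x=0, y=3)
  Distance 2: (x=0, y=2)  <- goal reached here
One shortest path (2 moves): (x=0, y=4) -> (x=0, y=3) -> (x=0, y=2)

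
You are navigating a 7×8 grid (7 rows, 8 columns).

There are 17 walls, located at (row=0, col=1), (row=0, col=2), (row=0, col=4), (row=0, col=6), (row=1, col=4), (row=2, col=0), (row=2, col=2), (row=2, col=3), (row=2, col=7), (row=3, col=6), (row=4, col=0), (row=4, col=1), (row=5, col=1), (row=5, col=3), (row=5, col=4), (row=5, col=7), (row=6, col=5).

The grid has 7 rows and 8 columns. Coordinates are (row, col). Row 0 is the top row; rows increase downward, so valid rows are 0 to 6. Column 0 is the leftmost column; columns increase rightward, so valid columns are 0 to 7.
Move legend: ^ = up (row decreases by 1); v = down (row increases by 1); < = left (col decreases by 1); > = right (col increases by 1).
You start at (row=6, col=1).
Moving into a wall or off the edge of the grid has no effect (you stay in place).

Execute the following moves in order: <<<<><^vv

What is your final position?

Answer: Final position: (row=6, col=0)

Derivation:
Start: (row=6, col=1)
  < (left): (row=6, col=1) -> (row=6, col=0)
  [×3]< (left): blocked, stay at (row=6, col=0)
  > (right): (row=6, col=0) -> (row=6, col=1)
  < (left): (row=6, col=1) -> (row=6, col=0)
  ^ (up): (row=6, col=0) -> (row=5, col=0)
  v (down): (row=5, col=0) -> (row=6, col=0)
  v (down): blocked, stay at (row=6, col=0)
Final: (row=6, col=0)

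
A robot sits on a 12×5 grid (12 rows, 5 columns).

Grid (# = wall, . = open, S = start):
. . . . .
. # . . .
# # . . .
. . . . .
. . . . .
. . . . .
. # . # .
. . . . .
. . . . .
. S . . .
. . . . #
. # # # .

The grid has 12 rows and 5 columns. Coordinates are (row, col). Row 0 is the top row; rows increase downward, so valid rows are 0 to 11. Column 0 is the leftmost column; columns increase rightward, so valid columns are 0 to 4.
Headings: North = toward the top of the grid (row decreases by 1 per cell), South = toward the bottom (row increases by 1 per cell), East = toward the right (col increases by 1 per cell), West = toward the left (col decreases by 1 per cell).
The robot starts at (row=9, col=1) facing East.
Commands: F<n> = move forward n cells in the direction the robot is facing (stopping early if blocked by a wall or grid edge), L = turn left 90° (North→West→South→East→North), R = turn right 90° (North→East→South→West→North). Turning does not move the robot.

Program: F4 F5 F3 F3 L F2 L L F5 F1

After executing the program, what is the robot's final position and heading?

Answer: Final position: (row=9, col=4), facing South

Derivation:
Start: (row=9, col=1), facing East
  F4: move forward 3/4 (blocked), now at (row=9, col=4)
  F5: move forward 0/5 (blocked), now at (row=9, col=4)
  F3: move forward 0/3 (blocked), now at (row=9, col=4)
  F3: move forward 0/3 (blocked), now at (row=9, col=4)
  L: turn left, now facing North
  F2: move forward 2, now at (row=7, col=4)
  L: turn left, now facing West
  L: turn left, now facing South
  F5: move forward 2/5 (blocked), now at (row=9, col=4)
  F1: move forward 0/1 (blocked), now at (row=9, col=4)
Final: (row=9, col=4), facing South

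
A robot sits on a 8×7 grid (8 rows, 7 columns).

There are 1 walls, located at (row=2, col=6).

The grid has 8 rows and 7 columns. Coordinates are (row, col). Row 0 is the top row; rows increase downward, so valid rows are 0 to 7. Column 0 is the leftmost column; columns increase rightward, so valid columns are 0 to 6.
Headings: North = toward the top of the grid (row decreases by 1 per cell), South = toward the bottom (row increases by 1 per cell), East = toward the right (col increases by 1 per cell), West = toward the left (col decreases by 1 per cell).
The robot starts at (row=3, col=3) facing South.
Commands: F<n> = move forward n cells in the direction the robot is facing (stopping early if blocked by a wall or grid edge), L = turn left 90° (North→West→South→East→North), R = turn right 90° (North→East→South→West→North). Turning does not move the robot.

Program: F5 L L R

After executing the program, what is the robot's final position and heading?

Answer: Final position: (row=7, col=3), facing East

Derivation:
Start: (row=3, col=3), facing South
  F5: move forward 4/5 (blocked), now at (row=7, col=3)
  L: turn left, now facing East
  L: turn left, now facing North
  R: turn right, now facing East
Final: (row=7, col=3), facing East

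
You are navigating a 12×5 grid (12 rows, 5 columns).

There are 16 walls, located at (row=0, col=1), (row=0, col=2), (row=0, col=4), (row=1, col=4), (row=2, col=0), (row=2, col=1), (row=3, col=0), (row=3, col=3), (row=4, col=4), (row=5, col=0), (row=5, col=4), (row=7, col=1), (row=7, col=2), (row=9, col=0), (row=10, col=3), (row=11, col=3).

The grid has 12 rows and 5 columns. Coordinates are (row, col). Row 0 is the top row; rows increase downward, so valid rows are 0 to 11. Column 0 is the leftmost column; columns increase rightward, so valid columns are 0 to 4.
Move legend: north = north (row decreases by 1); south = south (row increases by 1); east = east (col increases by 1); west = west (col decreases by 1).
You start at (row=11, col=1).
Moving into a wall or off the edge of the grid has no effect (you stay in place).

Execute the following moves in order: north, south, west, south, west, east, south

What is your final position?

Answer: Final position: (row=11, col=1)

Derivation:
Start: (row=11, col=1)
  north (north): (row=11, col=1) -> (row=10, col=1)
  south (south): (row=10, col=1) -> (row=11, col=1)
  west (west): (row=11, col=1) -> (row=11, col=0)
  south (south): blocked, stay at (row=11, col=0)
  west (west): blocked, stay at (row=11, col=0)
  east (east): (row=11, col=0) -> (row=11, col=1)
  south (south): blocked, stay at (row=11, col=1)
Final: (row=11, col=1)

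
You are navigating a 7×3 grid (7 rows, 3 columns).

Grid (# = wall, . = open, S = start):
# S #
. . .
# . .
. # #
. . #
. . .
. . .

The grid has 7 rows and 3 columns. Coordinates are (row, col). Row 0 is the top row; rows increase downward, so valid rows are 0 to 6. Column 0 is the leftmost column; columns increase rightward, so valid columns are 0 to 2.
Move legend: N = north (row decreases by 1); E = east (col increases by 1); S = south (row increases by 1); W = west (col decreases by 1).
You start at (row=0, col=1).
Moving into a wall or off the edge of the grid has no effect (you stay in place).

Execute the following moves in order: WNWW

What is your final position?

Answer: Final position: (row=0, col=1)

Derivation:
Start: (row=0, col=1)
  W (west): blocked, stay at (row=0, col=1)
  N (north): blocked, stay at (row=0, col=1)
  W (west): blocked, stay at (row=0, col=1)
  W (west): blocked, stay at (row=0, col=1)
Final: (row=0, col=1)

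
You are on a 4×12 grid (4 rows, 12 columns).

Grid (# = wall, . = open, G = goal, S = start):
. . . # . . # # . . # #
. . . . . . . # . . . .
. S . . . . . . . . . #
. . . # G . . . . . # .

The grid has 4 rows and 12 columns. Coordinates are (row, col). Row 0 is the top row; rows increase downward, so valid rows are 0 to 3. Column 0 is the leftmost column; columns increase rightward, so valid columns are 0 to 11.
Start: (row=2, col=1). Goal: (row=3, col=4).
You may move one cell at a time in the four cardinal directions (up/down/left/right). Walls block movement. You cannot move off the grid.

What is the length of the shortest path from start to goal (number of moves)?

Answer: Shortest path length: 4

Derivation:
BFS from (row=2, col=1) until reaching (row=3, col=4):
  Distance 0: (row=2, col=1)
  Distance 1: (row=1, col=1), (row=2, col=0), (row=2, col=2), (row=3, col=1)
  Distance 2: (row=0, col=1), (row=1, col=0), (row=1, col=2), (row=2, col=3), (row=3, col=0), (row=3, col=2)
  Distance 3: (row=0, col=0), (row=0, col=2), (row=1, col=3), (row=2, col=4)
  Distance 4: (row=1, col=4), (row=2, col=5), (row=3, col=4)  <- goal reached here
One shortest path (4 moves): (row=2, col=1) -> (row=2, col=2) -> (row=2, col=3) -> (row=2, col=4) -> (row=3, col=4)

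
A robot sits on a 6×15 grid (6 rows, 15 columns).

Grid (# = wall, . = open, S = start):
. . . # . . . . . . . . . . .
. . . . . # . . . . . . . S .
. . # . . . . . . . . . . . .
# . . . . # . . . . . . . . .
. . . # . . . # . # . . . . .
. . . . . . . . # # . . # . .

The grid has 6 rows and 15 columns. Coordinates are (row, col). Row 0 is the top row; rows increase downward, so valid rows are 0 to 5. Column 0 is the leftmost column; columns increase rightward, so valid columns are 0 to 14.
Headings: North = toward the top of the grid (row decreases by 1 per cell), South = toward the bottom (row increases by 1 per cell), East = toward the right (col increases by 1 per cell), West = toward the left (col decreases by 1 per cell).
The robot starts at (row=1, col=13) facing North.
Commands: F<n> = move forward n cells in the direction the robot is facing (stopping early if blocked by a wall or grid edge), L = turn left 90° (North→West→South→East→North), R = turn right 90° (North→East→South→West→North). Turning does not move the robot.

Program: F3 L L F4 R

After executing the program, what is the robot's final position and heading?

Start: (row=1, col=13), facing North
  F3: move forward 1/3 (blocked), now at (row=0, col=13)
  L: turn left, now facing West
  L: turn left, now facing South
  F4: move forward 4, now at (row=4, col=13)
  R: turn right, now facing West
Final: (row=4, col=13), facing West

Answer: Final position: (row=4, col=13), facing West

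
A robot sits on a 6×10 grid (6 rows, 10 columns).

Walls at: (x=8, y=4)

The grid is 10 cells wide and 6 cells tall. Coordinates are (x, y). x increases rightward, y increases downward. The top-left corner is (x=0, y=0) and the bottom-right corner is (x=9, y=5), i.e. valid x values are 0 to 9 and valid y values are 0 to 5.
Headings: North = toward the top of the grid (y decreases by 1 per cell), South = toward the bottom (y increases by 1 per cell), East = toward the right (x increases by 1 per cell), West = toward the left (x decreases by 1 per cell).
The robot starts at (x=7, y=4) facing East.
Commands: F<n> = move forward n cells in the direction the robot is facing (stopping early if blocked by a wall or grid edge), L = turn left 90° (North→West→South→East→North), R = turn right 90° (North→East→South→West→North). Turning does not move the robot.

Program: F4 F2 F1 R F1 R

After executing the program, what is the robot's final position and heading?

Answer: Final position: (x=7, y=5), facing West

Derivation:
Start: (x=7, y=4), facing East
  F4: move forward 0/4 (blocked), now at (x=7, y=4)
  F2: move forward 0/2 (blocked), now at (x=7, y=4)
  F1: move forward 0/1 (blocked), now at (x=7, y=4)
  R: turn right, now facing South
  F1: move forward 1, now at (x=7, y=5)
  R: turn right, now facing West
Final: (x=7, y=5), facing West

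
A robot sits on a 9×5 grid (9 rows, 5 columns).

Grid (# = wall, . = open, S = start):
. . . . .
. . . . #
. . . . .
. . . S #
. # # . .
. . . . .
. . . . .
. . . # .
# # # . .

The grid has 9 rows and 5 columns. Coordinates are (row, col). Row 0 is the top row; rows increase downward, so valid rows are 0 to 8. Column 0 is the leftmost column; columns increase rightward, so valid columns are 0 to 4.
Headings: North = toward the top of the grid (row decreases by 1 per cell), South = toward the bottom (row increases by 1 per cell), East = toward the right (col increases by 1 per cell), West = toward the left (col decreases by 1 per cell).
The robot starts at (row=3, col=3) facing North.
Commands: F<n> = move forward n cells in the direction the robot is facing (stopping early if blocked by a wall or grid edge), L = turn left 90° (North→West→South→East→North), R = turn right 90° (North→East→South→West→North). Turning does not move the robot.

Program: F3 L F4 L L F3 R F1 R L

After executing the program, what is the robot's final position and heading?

Answer: Final position: (row=1, col=3), facing South

Derivation:
Start: (row=3, col=3), facing North
  F3: move forward 3, now at (row=0, col=3)
  L: turn left, now facing West
  F4: move forward 3/4 (blocked), now at (row=0, col=0)
  L: turn left, now facing South
  L: turn left, now facing East
  F3: move forward 3, now at (row=0, col=3)
  R: turn right, now facing South
  F1: move forward 1, now at (row=1, col=3)
  R: turn right, now facing West
  L: turn left, now facing South
Final: (row=1, col=3), facing South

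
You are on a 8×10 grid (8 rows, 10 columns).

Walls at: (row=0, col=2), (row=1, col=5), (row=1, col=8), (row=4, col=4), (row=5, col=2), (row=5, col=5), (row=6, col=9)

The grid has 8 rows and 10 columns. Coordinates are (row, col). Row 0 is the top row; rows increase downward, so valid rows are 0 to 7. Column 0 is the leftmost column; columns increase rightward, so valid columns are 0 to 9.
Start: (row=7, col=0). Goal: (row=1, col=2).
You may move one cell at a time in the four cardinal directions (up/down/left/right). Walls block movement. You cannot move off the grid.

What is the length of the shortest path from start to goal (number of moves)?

Answer: Shortest path length: 8

Derivation:
BFS from (row=7, col=0) until reaching (row=1, col=2):
  Distance 0: (row=7, col=0)
  Distance 1: (row=6, col=0), (row=7, col=1)
  Distance 2: (row=5, col=0), (row=6, col=1), (row=7, col=2)
  Distance 3: (row=4, col=0), (row=5, col=1), (row=6, col=2), (row=7, col=3)
  Distance 4: (row=3, col=0), (row=4, col=1), (row=6, col=3), (row=7, col=4)
  Distance 5: (row=2, col=0), (row=3, col=1), (row=4, col=2), (row=5, col=3), (row=6, col=4), (row=7, col=5)
  Distance 6: (row=1, col=0), (row=2, col=1), (row=3, col=2), (row=4, col=3), (row=5, col=4), (row=6, col=5), (row=7, col=6)
  Distance 7: (row=0, col=0), (row=1, col=1), (row=2, col=2), (row=3, col=3), (row=6, col=6), (row=7, col=7)
  Distance 8: (row=0, col=1), (row=1, col=2), (row=2, col=3), (row=3, col=4), (row=5, col=6), (row=6, col=7), (row=7, col=8)  <- goal reached here
One shortest path (8 moves): (row=7, col=0) -> (row=7, col=1) -> (row=6, col=1) -> (row=5, col=1) -> (row=4, col=1) -> (row=4, col=2) -> (row=3, col=2) -> (row=2, col=2) -> (row=1, col=2)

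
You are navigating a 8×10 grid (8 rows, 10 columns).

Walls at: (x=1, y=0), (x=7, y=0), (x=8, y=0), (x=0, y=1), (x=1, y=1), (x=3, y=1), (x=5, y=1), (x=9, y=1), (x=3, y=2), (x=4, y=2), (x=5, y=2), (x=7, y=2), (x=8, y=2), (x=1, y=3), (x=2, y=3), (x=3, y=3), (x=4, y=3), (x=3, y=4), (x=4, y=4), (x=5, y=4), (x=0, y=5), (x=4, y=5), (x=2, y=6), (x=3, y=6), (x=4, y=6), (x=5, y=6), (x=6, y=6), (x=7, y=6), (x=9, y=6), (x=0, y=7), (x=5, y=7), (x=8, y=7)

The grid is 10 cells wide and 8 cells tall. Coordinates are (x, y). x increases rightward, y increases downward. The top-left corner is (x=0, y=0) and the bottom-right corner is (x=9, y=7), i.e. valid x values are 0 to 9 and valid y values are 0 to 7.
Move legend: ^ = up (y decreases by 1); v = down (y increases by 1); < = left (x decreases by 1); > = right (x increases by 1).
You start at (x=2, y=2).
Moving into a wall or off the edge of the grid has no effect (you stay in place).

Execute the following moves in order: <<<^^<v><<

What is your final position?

Answer: Final position: (x=0, y=3)

Derivation:
Start: (x=2, y=2)
  < (left): (x=2, y=2) -> (x=1, y=2)
  < (left): (x=1, y=2) -> (x=0, y=2)
  < (left): blocked, stay at (x=0, y=2)
  ^ (up): blocked, stay at (x=0, y=2)
  ^ (up): blocked, stay at (x=0, y=2)
  < (left): blocked, stay at (x=0, y=2)
  v (down): (x=0, y=2) -> (x=0, y=3)
  > (right): blocked, stay at (x=0, y=3)
  < (left): blocked, stay at (x=0, y=3)
  < (left): blocked, stay at (x=0, y=3)
Final: (x=0, y=3)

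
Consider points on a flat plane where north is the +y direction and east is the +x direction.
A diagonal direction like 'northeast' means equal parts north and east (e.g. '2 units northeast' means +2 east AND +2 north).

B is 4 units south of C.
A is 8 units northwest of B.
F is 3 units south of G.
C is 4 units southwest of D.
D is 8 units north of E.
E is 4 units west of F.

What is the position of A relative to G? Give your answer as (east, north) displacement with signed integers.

Place G at the origin (east=0, north=0).
  F is 3 units south of G: delta (east=+0, north=-3); F at (east=0, north=-3).
  E is 4 units west of F: delta (east=-4, north=+0); E at (east=-4, north=-3).
  D is 8 units north of E: delta (east=+0, north=+8); D at (east=-4, north=5).
  C is 4 units southwest of D: delta (east=-4, north=-4); C at (east=-8, north=1).
  B is 4 units south of C: delta (east=+0, north=-4); B at (east=-8, north=-3).
  A is 8 units northwest of B: delta (east=-8, north=+8); A at (east=-16, north=5).
Therefore A relative to G: (east=-16, north=5).

Answer: A is at (east=-16, north=5) relative to G.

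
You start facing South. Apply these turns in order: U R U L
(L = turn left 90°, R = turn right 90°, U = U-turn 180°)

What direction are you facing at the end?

Answer: Final heading: South

Derivation:
Start: South
  U (U-turn (180°)) -> North
  R (right (90° clockwise)) -> East
  U (U-turn (180°)) -> West
  L (left (90° counter-clockwise)) -> South
Final: South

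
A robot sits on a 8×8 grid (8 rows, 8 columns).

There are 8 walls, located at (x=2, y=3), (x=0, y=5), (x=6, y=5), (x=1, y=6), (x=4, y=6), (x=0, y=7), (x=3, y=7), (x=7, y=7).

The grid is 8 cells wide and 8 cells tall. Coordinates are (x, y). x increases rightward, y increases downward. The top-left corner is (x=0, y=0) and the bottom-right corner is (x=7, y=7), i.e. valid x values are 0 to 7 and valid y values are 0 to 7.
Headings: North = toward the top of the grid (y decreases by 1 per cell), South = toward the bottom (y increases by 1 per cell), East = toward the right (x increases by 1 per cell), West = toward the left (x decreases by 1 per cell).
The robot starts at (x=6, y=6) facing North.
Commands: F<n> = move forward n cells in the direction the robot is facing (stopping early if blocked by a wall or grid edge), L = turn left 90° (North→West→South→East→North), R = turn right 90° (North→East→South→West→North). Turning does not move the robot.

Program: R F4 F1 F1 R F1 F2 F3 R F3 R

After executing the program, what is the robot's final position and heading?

Answer: Final position: (x=5, y=6), facing North

Derivation:
Start: (x=6, y=6), facing North
  R: turn right, now facing East
  F4: move forward 1/4 (blocked), now at (x=7, y=6)
  F1: move forward 0/1 (blocked), now at (x=7, y=6)
  F1: move forward 0/1 (blocked), now at (x=7, y=6)
  R: turn right, now facing South
  F1: move forward 0/1 (blocked), now at (x=7, y=6)
  F2: move forward 0/2 (blocked), now at (x=7, y=6)
  F3: move forward 0/3 (blocked), now at (x=7, y=6)
  R: turn right, now facing West
  F3: move forward 2/3 (blocked), now at (x=5, y=6)
  R: turn right, now facing North
Final: (x=5, y=6), facing North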